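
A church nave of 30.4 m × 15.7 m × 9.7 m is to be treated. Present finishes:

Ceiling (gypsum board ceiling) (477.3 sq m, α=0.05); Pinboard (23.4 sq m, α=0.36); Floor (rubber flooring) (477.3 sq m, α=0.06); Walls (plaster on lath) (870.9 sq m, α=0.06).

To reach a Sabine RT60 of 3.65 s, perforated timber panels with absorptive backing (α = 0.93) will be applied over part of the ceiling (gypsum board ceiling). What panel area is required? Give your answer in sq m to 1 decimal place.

103.4

Equivalent absorption area: A₁ = 477.3×0.05 + 23.4×0.36 + 477.3×0.06 + 870.9×0.06 = 113.181 sq m.
V = 4629.616 m³. Target absorption A₂ = 0.161 × 4629.616 / 3.65 = 204.210 sabins.
ΔA needed = 204.210 − 113.181 = 91.029 sabins.
Net gain per sq m: Δα = 0.93 − 0.05 = 0.88.
Panel area = 91.029 / 0.88 = 103.4 sq m.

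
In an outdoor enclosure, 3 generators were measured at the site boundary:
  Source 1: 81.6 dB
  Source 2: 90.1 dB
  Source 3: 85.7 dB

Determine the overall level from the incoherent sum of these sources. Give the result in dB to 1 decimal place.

91.9 dB

Sum in the linear (power) domain: Σ 10^(Lᵢ/10) = 10^(81.6/10) + 10^(90.1/10) + 10^(85.7/10) = 1.539e+09.
L_total = 10·log₁₀(1.539e+09) = 91.9 dB.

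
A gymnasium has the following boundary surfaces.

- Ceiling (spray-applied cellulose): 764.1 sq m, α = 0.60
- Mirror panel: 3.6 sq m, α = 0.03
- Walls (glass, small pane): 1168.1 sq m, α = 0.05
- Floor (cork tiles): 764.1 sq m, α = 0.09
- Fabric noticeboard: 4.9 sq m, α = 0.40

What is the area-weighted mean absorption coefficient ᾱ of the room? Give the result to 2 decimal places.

S = Σ Sᵢ = 764.1 + 3.6 + 1168.1 + 764.1 + 4.9 = 2704.8 sq m.
Weighted sum Σ Sα = 587.702.
ᾱ = 587.702 / 2704.8 = 0.22.

0.22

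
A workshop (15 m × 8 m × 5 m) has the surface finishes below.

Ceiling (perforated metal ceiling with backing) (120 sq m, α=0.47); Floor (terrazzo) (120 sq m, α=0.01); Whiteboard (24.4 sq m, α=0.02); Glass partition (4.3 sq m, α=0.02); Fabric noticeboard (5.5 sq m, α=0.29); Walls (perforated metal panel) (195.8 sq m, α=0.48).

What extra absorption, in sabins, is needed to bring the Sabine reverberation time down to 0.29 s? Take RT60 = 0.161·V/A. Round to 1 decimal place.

179.4 sabins

A₁ = Σ Sᵢαᵢ = 120*0.47 + 120*0.01 + 24.4*0.02 + 4.3*0.02 + 5.5*0.29 + 195.8*0.48 = 153.753 sabins.
For T = 0.29 s, need A₂ = 0.161·V/T = 0.161·600/0.29 = 333.103 sabins.
Additional absorption ΔA = 333.103 − 153.753 = 179.4 sabins.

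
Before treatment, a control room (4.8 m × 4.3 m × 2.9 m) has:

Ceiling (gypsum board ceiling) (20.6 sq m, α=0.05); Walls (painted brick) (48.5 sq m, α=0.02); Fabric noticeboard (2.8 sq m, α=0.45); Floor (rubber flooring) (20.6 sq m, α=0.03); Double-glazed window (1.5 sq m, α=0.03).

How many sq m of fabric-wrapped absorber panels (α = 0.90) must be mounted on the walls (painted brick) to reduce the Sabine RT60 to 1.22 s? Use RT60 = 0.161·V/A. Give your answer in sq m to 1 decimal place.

A₁ = Σ Sᵢαᵢ = 20.6×0.05 + 48.5×0.02 + 2.8×0.45 + 20.6×0.03 + 1.5×0.03 = 3.923 sabins.
Required A₂ = 0.161·59.856/1.22 = 7.899 sabins.
ΔA needed = 7.899 − 3.923 = 3.976 sabins.
Net gain per sq m: Δα = 0.90 − 0.02 = 0.88.
Area = ΔA/Δα = 3.976/0.88 = 4.5 sq m.

4.5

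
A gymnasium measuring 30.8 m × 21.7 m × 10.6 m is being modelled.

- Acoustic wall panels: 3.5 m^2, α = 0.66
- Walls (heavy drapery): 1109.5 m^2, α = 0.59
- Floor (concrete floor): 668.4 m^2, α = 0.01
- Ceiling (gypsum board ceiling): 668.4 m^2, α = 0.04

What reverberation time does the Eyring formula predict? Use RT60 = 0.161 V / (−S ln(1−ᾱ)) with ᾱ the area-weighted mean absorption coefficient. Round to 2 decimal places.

1.41 sec

Total surface area S = 3.5 + 1109.5 + 668.4 + 668.4 = 2449.8 m^2.
Σ(Sᵢαᵢ) = 3.5×0.66 + 1109.5×0.59 + 668.4×0.01 + 668.4×0.04 = 690.335.
ᾱ = 690.335 / 2449.8 = 0.2818.
−S·ln(1−ᾱ) = −2449.8 × ln(1 − 0.2818) = 810.901.
V = 30.8 × 21.7 × 10.6 = 7084.616 m³.
T = 0.161·V/[−S·ln(1−ᾱ)] = 0.161·7084.616/810.901 = 1.41 s.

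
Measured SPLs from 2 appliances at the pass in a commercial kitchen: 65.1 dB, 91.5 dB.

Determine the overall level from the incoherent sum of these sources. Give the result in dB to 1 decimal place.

91.5 dB

Sum in the linear (power) domain: Σ 10^(Lᵢ/10) = 10^(65.1/10) + 10^(91.5/10) = 1.416e+09.
L_total = 10·log₁₀(1.416e+09) = 91.5 dB.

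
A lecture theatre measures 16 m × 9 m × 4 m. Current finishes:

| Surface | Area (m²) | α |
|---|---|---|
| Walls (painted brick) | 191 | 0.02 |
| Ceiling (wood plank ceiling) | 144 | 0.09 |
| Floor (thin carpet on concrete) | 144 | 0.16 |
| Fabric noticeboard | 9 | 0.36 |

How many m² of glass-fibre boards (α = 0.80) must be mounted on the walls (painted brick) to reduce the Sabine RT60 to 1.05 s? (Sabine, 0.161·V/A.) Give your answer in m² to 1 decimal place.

Total absorption A₁ = 191×0.02 + 144×0.09 + 144×0.16 + 9×0.36
  = 3.820 + 12.960 + 23.040 + 3.240 = 43.060 m² sabins.
Required A₂ = 0.161·576/1.05 = 88.320 sabins.
Absorption to add: 88.320 − 43.060 = 45.260 sabins.
Net gain per m²: Δα = 0.80 − 0.02 = 0.78.
Panel area = 45.260 / 0.78 = 58.0 m².

58.0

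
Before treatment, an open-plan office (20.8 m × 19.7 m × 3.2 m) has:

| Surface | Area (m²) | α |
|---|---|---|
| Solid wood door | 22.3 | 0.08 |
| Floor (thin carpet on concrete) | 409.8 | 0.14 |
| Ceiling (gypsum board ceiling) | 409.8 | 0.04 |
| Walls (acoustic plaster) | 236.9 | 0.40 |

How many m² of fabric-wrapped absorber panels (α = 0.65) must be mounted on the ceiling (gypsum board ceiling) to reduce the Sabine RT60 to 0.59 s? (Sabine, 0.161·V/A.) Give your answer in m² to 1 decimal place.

307.4

Summing Sᵢαᵢ: 1.784 + 57.372 + 16.392 + 94.760 → A₁ = 170.308 sabins.
Required A₂ = 0.161·1311.232/0.59 = 357.811 sabins.
ΔA needed = 357.811 − 170.308 = 187.503 sabins.
Net gain per m²: Δα = 0.65 − 0.04 = 0.61.
Panel area = 187.503 / 0.61 = 307.4 m².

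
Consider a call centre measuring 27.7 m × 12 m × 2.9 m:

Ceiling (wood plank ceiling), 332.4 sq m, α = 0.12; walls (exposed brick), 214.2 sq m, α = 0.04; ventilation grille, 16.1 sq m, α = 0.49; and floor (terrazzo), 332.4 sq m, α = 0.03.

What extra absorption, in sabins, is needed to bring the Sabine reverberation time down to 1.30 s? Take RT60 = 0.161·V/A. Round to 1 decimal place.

Equivalent absorption area: A₁ = 332.4×0.12 + 214.2×0.04 + 16.1×0.49 + 332.4×0.03 = 66.317 sq m.
For T = 1.30 s, need A₂ = 0.161·V/T = 0.161·963.96/1.30 = 119.383 sabins.
Shortfall: 119.383 − 66.317 = 53.1 sabins.

53.1 sabins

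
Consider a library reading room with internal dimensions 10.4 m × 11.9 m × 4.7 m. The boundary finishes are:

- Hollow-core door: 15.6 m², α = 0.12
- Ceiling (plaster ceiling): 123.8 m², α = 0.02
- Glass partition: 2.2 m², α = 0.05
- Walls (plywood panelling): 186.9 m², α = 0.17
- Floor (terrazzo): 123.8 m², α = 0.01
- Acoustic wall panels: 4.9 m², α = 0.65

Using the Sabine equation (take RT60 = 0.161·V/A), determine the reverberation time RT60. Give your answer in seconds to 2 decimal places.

2.30 sec

A = Σ Sᵢαᵢ = 15.6*0.12 + 123.8*0.02 + 2.2*0.05 + 186.9*0.17 + 123.8*0.01 + 4.9*0.65 = 40.654 sabins.
Volume V = 10.4 × 11.9 × 4.7 = 581.672 m³.
RT60 = 0.161 · V / A = 0.161 × 581.672 / 40.654 = 2.30 s.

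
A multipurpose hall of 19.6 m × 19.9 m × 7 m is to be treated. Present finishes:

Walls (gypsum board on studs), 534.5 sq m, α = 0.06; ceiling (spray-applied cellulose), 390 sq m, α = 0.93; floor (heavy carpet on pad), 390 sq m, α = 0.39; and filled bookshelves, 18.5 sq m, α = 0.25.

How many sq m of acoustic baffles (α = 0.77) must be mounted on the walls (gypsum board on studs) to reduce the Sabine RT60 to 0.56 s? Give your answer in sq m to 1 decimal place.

Total absorption A₁ = 534.5*0.06 + 390*0.93 + 390*0.39 + 18.5*0.25
  = 32.070 + 362.700 + 152.100 + 4.625 = 551.495 sq m sabins.
Required A₂ = 0.161·2730.28/0.56 = 784.956 sabins.
ΔA needed = 784.956 − 551.495 = 233.461 sabins.
Each sq m of panel replacing the walls (gypsum board on studs) adds (0.77 − 0.06) = 0.71 sabins.
Area = ΔA/Δα = 233.461/0.71 = 328.8 sq m.

328.8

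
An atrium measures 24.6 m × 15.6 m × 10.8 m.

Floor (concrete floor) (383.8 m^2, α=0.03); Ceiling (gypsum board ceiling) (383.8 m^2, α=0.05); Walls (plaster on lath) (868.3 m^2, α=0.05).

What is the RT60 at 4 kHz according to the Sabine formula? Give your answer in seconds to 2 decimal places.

9.00 seconds

A = Σ Sᵢαᵢ = 383.8×0.03 + 383.8×0.05 + 868.3×0.05 = 74.119 sabins.
Room volume: 4144.608 m³.
Sabine: RT60 = 0.161 × 4144.608 / 74.119 = 9.00 s.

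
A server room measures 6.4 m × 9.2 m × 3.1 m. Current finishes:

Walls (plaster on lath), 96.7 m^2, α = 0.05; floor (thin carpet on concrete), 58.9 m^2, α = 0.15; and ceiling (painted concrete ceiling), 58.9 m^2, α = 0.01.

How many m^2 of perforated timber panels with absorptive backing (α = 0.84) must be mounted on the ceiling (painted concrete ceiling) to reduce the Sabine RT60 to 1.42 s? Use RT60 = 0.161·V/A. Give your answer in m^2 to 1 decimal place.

7.8

Summing Sᵢαᵢ: 4.835 + 8.835 + 0.589 → A₁ = 14.259 sabins.
V = 182.528 m³. Target absorption A₂ = 0.161 × 182.528 / 1.42 = 20.695 sabins.
Absorption to add: 20.695 − 14.259 = 6.436 sabins.
Each m^2 of panel replacing the ceiling (painted concrete ceiling) adds (0.84 − 0.01) = 0.83 sabins.
Area = ΔA/Δα = 6.436/0.83 = 7.8 m^2.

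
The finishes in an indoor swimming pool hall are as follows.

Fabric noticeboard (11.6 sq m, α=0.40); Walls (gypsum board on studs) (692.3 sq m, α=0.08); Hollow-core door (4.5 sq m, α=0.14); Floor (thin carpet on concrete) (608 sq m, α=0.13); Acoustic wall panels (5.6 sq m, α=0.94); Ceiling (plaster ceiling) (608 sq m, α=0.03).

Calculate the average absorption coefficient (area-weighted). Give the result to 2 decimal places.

0.08

Total surface area S = 1930.0 sq m.
A = 11.6·0.40 + 692.3·0.08 + 4.5·0.14 + 608·0.13 + 5.6·0.94 + 608·0.03 = 163.198 sabins.
ᾱ = A/S = 0.08.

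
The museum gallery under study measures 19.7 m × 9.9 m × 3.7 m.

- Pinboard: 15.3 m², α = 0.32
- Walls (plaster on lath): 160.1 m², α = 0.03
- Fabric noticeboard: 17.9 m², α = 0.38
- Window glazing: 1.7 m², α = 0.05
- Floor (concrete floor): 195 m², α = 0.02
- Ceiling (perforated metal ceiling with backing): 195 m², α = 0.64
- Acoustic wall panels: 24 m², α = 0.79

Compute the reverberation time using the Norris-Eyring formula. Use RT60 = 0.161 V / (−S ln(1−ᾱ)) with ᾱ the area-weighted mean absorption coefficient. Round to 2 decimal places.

0.61 sec

S = Σ Sᵢ = 609.0 m².
Absorption A = 15.3×0.32 + 160.1×0.03 + 17.9×0.38 + 1.7×0.05 + 195×0.02 + 195×0.64 + 24×0.79 = 164.246 sabins.
ᾱ = 164.246 / 609.0 = 0.2697.
−S·ln(1−ᾱ) = −609.0 × ln(1 − 0.2697) = 191.409.
V = 19.7 × 9.9 × 3.7 = 721.611 m³.
RT60 = 0.161 × 721.611 / 191.409 = 0.61 s.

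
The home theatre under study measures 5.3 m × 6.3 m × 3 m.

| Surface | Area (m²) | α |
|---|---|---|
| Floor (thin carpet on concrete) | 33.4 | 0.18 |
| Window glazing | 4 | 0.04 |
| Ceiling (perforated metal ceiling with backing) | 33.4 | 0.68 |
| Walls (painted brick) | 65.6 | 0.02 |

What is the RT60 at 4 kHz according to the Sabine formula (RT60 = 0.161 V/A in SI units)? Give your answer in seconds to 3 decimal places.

A = Σ Sᵢαᵢ = 33.4*0.18 + 4*0.04 + 33.4*0.68 + 65.6*0.02 = 30.196 sabins.
V = 5.3·6.3·3 = 100.17 m³.
Sabine: RT60 = 0.161 × 100.17 / 30.196 = 0.534 s.

0.534 seconds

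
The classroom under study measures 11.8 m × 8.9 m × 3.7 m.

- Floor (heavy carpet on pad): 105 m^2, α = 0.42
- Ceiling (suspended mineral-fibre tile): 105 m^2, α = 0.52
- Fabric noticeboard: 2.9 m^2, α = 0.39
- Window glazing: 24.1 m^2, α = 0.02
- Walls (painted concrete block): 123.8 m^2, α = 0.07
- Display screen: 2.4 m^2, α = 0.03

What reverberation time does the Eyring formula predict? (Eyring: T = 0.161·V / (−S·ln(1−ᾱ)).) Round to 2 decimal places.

0.48 s

S = Σ Sᵢ = 363.2 m^2.
Absorption A = 105·0.42 + 105·0.52 + 2.9·0.39 + 24.1·0.02 + 123.8·0.07 + 2.4·0.03 = 109.051 sabins.
ᾱ = 109.051 / 363.2 = 0.3003.
Eyring denominator: −S ln(1−ᾱ) = 129.700.
V = 11.8 × 8.9 × 3.7 = 388.574 m³.
RT60 = 0.161 × 388.574 / 129.700 = 0.48 s.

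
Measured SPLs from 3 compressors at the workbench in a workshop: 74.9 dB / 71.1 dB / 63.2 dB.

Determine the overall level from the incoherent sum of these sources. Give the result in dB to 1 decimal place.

Σ 10^(Lᵢ/10) = 4.587e+07.
L_total = 10·log₁₀(4.587e+07) = 76.6 dB.

76.6 dB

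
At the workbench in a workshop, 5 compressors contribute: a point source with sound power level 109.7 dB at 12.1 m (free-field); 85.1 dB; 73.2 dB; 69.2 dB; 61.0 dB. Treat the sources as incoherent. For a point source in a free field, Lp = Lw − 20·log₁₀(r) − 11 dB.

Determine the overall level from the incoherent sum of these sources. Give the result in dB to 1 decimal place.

Source at 12.1 m: Lp = 109.7 − 20·log₁₀(12.1) − 11 = 77.0 dB.
Sum in the linear (power) domain: Σ 10^(Lᵢ/10) = 10^(77.0/10) + 10^(85.1/10) + 10^(73.2/10) + 10^(69.2/10) + 10^(61.0/10) = 4.042e+08.
L_total = 10·log₁₀(4.042e+08) = 86.1 dB.

86.1 dB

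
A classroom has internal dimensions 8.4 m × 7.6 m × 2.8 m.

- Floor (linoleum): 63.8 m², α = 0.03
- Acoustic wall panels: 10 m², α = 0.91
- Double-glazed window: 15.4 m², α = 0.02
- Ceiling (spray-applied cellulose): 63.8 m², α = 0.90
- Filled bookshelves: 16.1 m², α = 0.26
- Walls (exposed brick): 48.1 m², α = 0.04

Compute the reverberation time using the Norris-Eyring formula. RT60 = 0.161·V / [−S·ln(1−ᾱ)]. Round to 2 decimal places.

S = Σ Sᵢ = 217.2 m².
Σ(Sᵢαᵢ) = 63.8·0.03 + 10·0.91 + 15.4·0.02 + 63.8·0.90 + 16.1·0.26 + 48.1·0.04 = 74.852.
ᾱ = 74.852 / 217.2 = 0.3446.
−S·ln(1−ᾱ) = −217.2 × ln(1 − 0.3446) = 91.769.
V = 8.4 × 7.6 × 2.8 = 178.752 m³.
RT60 = 0.161 × 178.752 / 91.769 = 0.31 s.

0.31 s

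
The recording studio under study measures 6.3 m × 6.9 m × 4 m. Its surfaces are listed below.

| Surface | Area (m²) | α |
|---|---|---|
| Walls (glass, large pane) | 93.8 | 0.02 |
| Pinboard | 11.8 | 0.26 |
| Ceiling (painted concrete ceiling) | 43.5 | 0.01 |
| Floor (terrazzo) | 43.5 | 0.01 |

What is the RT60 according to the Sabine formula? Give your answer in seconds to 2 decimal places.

Total absorption A = 93.8·0.02 + 11.8·0.26 + 43.5·0.01 + 43.5·0.01
  = 1.876 + 3.068 + 0.435 + 0.435 = 5.814 m² sabins.
V = 6.3·6.9·4 = 173.88 m³.
Sabine: RT60 = 0.161 × 173.88 / 5.814 = 4.82 s.

4.82 s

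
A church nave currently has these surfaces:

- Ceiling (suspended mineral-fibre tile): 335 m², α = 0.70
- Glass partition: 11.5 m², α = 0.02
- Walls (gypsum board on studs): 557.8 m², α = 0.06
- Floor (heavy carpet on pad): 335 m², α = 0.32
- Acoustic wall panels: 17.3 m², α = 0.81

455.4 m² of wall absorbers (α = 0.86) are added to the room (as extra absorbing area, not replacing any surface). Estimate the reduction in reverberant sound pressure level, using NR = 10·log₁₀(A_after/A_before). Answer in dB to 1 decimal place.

3.0 dB

A_before = Σ Sᵢαᵢ = 335*0.70 + 11.5*0.02 + 557.8*0.06 + 335*0.32 + 17.3*0.81 = 389.411 sabins.
Added absorption = 455.4 × 0.86 = 391.644 sabins.
New total A_after = 781.055 sabins.
Reduction = 10 log₁₀(A_after/A_before) = 10 log₁₀(2.0057) = 3.0 dB.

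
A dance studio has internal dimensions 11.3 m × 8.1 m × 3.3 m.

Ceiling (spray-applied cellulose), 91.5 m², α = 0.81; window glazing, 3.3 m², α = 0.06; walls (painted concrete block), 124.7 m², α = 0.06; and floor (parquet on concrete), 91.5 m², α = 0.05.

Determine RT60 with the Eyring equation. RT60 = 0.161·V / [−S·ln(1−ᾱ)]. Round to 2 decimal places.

S = Σ Sᵢ = 311.0 m².
Σ(Sᵢαᵢ) = 91.5·0.81 + 3.3·0.06 + 124.7·0.06 + 91.5·0.05 = 86.370.
Mean coefficient ᾱ = A/S = 0.2777.
−S·ln(1−ᾱ) = −311.0 × ln(1 − 0.2777) = 101.173.
V = 11.3 × 8.1 × 3.3 = 302.049 m³.
RT60 = 0.161 × 302.049 / 101.173 = 0.48 s.

0.48 sec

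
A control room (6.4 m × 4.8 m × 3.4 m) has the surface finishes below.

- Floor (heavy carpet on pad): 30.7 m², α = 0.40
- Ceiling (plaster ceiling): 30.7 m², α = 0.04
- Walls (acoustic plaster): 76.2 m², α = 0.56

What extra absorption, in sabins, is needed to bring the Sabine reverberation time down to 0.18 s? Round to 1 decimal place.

37.2 sabins

Total absorption A₁ = 30.7·0.40 + 30.7·0.04 + 76.2·0.56
  = 12.280 + 1.228 + 42.672 = 56.180 m² sabins.
Target A₂ = 0.161·104.448/0.18 = 93.423 sabins (V = 104.448 m³).
Additional absorption ΔA = 93.423 − 56.180 = 37.2 sabins.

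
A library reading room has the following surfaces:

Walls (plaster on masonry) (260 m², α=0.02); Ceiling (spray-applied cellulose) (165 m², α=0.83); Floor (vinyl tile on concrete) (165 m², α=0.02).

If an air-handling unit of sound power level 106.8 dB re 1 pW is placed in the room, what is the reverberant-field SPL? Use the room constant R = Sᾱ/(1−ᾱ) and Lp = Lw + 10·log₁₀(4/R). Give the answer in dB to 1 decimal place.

A = 145.450 sabins; S = 590.0 m².
ᾱ = 0.2465, so room constant R = A/(1−ᾱ) = 193.033 m².
Lp = 106.8 + 10·log₁₀(4/193.033) = 106.8 + (-16.84) = 90.0 dB.

90.0 dB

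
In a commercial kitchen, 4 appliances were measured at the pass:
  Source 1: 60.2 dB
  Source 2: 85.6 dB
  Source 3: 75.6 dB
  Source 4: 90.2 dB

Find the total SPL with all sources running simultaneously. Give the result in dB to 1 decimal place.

91.6 dB

Σ 10^(Lᵢ/10) = 1.448e+09.
Combined level = 10 log₁₀(1.448e+09) = 91.6 dB.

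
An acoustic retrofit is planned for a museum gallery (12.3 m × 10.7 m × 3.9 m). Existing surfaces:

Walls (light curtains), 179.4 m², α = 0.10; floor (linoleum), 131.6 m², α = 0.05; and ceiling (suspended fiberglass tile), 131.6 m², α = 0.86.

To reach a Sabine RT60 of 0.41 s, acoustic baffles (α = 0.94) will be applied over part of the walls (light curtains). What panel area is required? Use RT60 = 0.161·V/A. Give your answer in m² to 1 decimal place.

Equivalent absorption area: A₁ = 179.4×0.10 + 131.6×0.05 + 131.6×0.86 = 137.696 m².
V = 513.279 m³. Target absorption A₂ = 0.161 × 513.279 / 0.41 = 201.556 sabins.
ΔA needed = 201.556 − 137.696 = 63.860 sabins.
Net gain per m²: Δα = 0.94 − 0.10 = 0.84.
Panel area = 63.860 / 0.84 = 76.0 m².

76.0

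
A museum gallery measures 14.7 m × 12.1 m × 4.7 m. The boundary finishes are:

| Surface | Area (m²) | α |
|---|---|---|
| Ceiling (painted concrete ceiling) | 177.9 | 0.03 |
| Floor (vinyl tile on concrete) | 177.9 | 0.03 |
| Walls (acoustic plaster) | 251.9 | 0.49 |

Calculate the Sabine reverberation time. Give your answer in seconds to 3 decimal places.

Summing Sᵢαᵢ: 5.337 + 5.337 + 123.431 → A = 134.105 sabins.
Room volume: 835.989 m³.
RT60 = 0.161 · V / A = 0.161 × 835.989 / 134.105 = 1.004 s.

1.004 sec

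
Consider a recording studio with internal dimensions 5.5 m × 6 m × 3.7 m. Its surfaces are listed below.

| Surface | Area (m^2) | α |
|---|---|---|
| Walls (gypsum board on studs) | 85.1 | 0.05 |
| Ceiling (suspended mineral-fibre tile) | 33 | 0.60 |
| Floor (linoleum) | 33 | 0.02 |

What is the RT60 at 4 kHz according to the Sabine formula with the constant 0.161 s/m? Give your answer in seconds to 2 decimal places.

Summing Sᵢαᵢ: 4.255 + 19.800 + 0.660 → A = 24.715 sabins.
Volume V = 5.5 × 6 × 3.7 = 122.1 m³.
T = 0.161 V/A = 0.161·122.1/24.715 = 0.80 s.

0.80 sec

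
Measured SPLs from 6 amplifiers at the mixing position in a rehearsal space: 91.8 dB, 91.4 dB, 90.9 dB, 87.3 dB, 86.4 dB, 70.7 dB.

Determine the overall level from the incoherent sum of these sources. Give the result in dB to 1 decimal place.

Σ 10^(Lᵢ/10) = 5.11e+09.
L_total = 10·log₁₀(5.11e+09) = 97.1 dB.

97.1 dB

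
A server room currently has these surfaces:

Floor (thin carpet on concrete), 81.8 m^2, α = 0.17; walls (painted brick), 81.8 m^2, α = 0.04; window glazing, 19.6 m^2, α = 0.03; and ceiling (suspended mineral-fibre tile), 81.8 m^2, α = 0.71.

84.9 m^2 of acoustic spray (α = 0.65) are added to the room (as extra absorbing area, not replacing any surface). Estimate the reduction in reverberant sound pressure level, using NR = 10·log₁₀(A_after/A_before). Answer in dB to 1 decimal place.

2.4 dB

Total absorption A_before = 81.8×0.17 + 81.8×0.04 + 19.6×0.03 + 81.8×0.71
  = 13.906 + 3.272 + 0.588 + 58.078 = 75.844 m^2 sabins.
Treatment contributes 84.9·0.65 = 55.185 sabins.
New total A_after = 131.029 sabins.
NR = 10·log₁₀(131.029/75.844) = 2.4 dB.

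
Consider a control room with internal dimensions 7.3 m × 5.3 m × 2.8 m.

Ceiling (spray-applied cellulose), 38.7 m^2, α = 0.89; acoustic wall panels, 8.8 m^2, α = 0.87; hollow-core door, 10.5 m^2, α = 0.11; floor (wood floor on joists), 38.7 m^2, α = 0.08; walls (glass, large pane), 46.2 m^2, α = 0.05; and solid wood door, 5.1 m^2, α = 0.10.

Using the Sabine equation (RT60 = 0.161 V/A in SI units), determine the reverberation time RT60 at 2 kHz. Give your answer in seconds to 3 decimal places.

0.355 s

Equivalent absorption area: A = 38.7·0.89 + 8.8·0.87 + 10.5·0.11 + 38.7·0.08 + 46.2·0.05 + 5.1·0.10 = 49.170 m^2.
Volume V = 7.3 × 5.3 × 2.8 = 108.332 m³.
T = 0.161 V/A = 0.161·108.332/49.170 = 0.355 s.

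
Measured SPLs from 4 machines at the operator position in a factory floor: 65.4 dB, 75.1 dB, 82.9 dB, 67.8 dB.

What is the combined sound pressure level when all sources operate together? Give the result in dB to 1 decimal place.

Σ 10^(Lᵢ/10) = 2.368e+08.
L_total = 10·log₁₀(2.368e+08) = 83.7 dB.

83.7 dB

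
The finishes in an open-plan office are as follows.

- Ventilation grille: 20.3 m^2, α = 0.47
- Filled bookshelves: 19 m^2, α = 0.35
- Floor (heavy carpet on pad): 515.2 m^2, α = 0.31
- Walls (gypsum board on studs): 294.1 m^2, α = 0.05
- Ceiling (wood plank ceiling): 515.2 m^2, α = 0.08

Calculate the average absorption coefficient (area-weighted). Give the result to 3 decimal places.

Total surface area S = 1363.8 m^2.
Σ(Sᵢαᵢ) = 20.3*0.47 + 19*0.35 + 515.2*0.31 + 294.1*0.05 + 515.2*0.08 = 231.824.
ᾱ = 231.824 / 1363.8 = 0.170.

0.170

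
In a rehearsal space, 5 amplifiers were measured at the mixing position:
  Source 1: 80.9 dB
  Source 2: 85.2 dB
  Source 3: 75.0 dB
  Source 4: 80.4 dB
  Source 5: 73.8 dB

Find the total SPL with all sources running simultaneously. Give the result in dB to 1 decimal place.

87.9 dB

Converting to relative power and adding: 10^(80.9/10) + 10^(85.2/10) + 10^(75.0/10) + 10^(80.4/10) + 10^(73.8/10) = 6.194e+08.
L_total = 10·log₁₀(6.194e+08) = 87.9 dB.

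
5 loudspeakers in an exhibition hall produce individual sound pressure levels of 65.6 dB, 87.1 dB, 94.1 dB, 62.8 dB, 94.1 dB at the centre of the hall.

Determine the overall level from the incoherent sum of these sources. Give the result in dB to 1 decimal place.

97.5 dB

Σ 10^(Lᵢ/10) = 5.659e+09.
L_total = 10·log₁₀(5.659e+09) = 97.5 dB.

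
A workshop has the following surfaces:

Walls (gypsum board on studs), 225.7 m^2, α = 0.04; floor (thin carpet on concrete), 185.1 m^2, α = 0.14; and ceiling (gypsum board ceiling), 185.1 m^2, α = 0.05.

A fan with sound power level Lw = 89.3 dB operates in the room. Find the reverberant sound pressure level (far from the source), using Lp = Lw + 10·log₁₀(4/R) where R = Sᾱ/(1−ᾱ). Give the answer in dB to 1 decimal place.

78.5 dB

Σ(Sᵢαᵢ) = 225.7×0.04 + 185.1×0.14 + 185.1×0.05 = 44.197; total area S = 595.9 m^2.
ᾱ = 0.0742, so room constant R = A/(1−ᾱ) = 47.739 m^2.
Lp = 89.3 + 10·log₁₀(4/47.739) = 89.3 + (-10.77) = 78.5 dB.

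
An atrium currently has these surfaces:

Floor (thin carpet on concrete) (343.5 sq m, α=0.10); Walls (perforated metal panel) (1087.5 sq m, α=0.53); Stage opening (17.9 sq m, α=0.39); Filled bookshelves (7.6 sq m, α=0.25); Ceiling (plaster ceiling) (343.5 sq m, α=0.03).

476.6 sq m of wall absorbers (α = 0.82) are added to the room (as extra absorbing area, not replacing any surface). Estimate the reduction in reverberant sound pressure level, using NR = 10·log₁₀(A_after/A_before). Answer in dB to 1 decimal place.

2.1 dB

Equivalent absorption area: A_before = 343.5*0.10 + 1087.5*0.53 + 17.9*0.39 + 7.6*0.25 + 343.5*0.03 = 629.911 sq m.
Treatment contributes 476.6·0.82 = 390.812 sabins.
New total A_after = 1020.723 sabins.
NR = 10·log₁₀(1020.723/629.911) = 2.1 dB.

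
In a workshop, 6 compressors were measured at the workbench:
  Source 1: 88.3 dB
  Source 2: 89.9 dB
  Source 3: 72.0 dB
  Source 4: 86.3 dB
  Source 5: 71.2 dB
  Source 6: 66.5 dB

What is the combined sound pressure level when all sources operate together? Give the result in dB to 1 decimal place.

93.2 dB

Converting to relative power and adding: 10^(88.3/10) + 10^(89.9/10) + 10^(72.0/10) + 10^(86.3/10) + 10^(71.2/10) + 10^(66.5/10) = 2.113e+09.
Combined level = 10 log₁₀(2.113e+09) = 93.2 dB.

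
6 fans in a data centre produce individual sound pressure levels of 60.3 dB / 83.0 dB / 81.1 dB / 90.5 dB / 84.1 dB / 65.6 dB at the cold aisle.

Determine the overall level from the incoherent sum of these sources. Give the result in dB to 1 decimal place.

Sum in the linear (power) domain: Σ 10^(Lᵢ/10) = 10^(60.3/10) + 10^(83.0/10) + 10^(81.1/10) + 10^(90.5/10) + 10^(84.1/10) + 10^(65.6/10) = 1.712e+09.
Combined level = 10 log₁₀(1.712e+09) = 92.3 dB.

92.3 dB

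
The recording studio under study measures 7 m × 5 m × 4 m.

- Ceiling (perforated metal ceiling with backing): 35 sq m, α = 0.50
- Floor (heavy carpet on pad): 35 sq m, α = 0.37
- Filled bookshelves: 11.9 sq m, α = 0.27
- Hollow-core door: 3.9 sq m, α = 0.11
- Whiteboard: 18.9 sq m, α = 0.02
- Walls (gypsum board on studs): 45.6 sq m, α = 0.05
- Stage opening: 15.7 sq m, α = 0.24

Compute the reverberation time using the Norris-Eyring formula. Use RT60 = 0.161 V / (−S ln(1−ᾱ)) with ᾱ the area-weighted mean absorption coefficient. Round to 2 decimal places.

0.49 seconds

S = Σ Sᵢ = 166.0 sq m.
Σ(Sᵢαᵢ) = 35·0.50 + 35·0.37 + 11.9·0.27 + 3.9·0.11 + 18.9·0.02 + 45.6·0.05 + 15.7·0.24 = 40.518.
ᾱ = 40.518 / 166.0 = 0.2441.
Eyring denominator: −S ln(1−ᾱ) = 46.454.
V = 7 × 5 × 4 = 140 m³.
RT60 = 0.161 × 140 / 46.454 = 0.49 s.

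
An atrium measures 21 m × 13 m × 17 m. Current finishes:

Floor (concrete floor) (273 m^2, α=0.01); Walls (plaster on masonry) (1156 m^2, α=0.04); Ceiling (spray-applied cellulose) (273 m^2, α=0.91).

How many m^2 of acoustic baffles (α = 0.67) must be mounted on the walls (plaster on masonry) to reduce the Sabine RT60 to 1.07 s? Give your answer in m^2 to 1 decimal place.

636.4

Equivalent absorption area: A₁ = 273*0.01 + 1156*0.04 + 273*0.91 = 297.400 m^2.
Required A₂ = 0.161·4641/1.07 = 698.319 sabins.
Absorption to add: 698.319 − 297.400 = 400.919 sabins.
Each m^2 of panel replacing the walls (plaster on masonry) adds (0.67 − 0.04) = 0.63 sabins.
Panel area = 400.919 / 0.63 = 636.4 m^2.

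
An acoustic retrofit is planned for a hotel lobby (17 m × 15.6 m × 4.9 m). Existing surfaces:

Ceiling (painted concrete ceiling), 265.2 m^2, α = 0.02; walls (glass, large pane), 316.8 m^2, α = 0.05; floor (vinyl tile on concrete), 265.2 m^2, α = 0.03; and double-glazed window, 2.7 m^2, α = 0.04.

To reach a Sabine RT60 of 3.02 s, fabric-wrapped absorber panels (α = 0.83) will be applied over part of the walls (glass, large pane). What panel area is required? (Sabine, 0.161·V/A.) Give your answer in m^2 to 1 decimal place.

Equivalent absorption area: A₁ = 265.2×0.02 + 316.8×0.05 + 265.2×0.03 + 2.7×0.04 = 29.208 m^2.
V = 1299.48 m³. Target absorption A₂ = 0.161 × 1299.48 / 3.02 = 69.277 sabins.
Absorption to add: 69.277 − 29.208 = 40.069 sabins.
Net gain per m^2: Δα = 0.83 − 0.05 = 0.78.
Panel area = 40.069 / 0.78 = 51.4 m^2.

51.4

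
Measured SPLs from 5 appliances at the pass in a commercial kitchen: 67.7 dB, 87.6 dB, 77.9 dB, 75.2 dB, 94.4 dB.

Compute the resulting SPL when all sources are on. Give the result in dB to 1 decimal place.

95.4 dB

Converting to relative power and adding: 10^(67.7/10) + 10^(87.6/10) + 10^(77.9/10) + 10^(75.2/10) + 10^(94.4/10) = 3.43e+09.
L_total = 10·log₁₀(3.43e+09) = 95.4 dB.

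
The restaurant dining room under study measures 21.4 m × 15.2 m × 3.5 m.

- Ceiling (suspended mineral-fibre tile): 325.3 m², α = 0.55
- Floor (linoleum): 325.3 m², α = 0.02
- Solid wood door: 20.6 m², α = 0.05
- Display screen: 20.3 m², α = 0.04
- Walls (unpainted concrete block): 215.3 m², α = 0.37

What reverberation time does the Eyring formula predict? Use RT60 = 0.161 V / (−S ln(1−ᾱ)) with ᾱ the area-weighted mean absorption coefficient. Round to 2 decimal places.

0.58 sec

Total surface area S = 325.3 + 325.3 + 20.6 + 20.3 + 215.3 = 906.8 m².
Absorption A = 325.3·0.55 + 325.3·0.02 + 20.6·0.05 + 20.3·0.04 + 215.3·0.37 = 266.924 sabins.
Mean coefficient ᾱ = A/S = 0.2944.
Eyring denominator: −S ln(1−ᾱ) = 316.207.
V = 21.4 × 15.2 × 3.5 = 1138.48 m³.
T = 0.161·V/[−S·ln(1−ᾱ)] = 0.161·1138.48/316.207 = 0.58 s.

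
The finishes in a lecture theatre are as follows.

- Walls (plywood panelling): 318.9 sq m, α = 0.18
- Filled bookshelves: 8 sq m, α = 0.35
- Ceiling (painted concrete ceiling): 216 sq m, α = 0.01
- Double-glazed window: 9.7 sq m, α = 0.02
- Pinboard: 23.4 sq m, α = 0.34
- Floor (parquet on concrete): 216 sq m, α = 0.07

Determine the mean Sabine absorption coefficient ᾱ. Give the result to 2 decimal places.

0.11

Total surface area S = 792.0 sq m.
Weighted sum Σ Sα = 85.632.
ᾱ = 85.632 / 792.0 = 0.11.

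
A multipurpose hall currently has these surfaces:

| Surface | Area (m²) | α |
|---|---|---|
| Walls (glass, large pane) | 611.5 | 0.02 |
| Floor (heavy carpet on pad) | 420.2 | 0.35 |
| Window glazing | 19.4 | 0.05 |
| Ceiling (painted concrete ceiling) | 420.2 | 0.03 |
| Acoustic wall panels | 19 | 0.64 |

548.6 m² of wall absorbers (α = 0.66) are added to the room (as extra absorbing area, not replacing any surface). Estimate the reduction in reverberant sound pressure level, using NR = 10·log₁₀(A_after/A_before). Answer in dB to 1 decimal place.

A_before = Σ Sᵢαᵢ = 611.5·0.02 + 420.2·0.35 + 19.4·0.05 + 420.2·0.03 + 19·0.64 = 185.036 sabins.
Treatment contributes 548.6·0.66 = 362.076 sabins.
A_after = 185.036 + 362.076 = 547.112 sabins.
Reduction = 10 log₁₀(A_after/A_before) = 10 log₁₀(2.9568) = 4.7 dB.

4.7 dB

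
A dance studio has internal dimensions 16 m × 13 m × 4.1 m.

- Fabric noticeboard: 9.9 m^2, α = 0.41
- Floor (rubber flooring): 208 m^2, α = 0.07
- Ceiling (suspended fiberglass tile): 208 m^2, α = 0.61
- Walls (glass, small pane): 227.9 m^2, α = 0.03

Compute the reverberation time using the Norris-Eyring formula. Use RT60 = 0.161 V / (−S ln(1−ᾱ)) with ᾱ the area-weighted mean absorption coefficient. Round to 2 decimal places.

S = Σ Sᵢ = 653.8 m^2.
Absorption A = 9.9·0.41 + 208·0.07 + 208·0.61 + 227.9·0.03 = 152.336 sabins.
Mean coefficient ᾱ = A/S = 0.2330.
−S·ln(1−ᾱ) = −653.8 × ln(1 − 0.2330) = 173.433.
V = 16 × 13 × 4.1 = 852.8 m³.
T = 0.161·V/[−S·ln(1−ᾱ)] = 0.161·852.8/173.433 = 0.79 s.

0.79 s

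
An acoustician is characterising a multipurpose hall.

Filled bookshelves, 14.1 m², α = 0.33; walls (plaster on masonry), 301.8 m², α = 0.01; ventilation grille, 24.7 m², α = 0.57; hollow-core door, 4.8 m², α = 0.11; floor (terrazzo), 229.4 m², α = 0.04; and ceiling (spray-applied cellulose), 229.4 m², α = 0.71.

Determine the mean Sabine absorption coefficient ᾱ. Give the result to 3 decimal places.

Total surface area S = 804.2 m².
Weighted sum Σ Sα = 194.328.
ᾱ = 194.328 / 804.2 = 0.242.

0.242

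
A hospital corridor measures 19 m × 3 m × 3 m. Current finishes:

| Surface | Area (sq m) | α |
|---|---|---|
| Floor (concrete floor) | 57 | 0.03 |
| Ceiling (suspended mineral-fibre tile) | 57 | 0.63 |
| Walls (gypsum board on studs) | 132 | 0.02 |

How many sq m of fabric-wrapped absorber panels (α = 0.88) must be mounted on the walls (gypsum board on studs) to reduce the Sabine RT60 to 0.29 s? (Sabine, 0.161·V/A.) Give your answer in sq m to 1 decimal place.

A₁ = Σ Sᵢαᵢ = 57*0.03 + 57*0.63 + 132*0.02 = 40.260 sabins.
Required A₂ = 0.161·171/0.29 = 94.934 sabins.
ΔA needed = 94.934 − 40.260 = 54.674 sabins.
Each sq m of panel replacing the walls (gypsum board on studs) adds (0.88 − 0.02) = 0.86 sabins.
Panel area = 54.674 / 0.86 = 63.6 sq m.

63.6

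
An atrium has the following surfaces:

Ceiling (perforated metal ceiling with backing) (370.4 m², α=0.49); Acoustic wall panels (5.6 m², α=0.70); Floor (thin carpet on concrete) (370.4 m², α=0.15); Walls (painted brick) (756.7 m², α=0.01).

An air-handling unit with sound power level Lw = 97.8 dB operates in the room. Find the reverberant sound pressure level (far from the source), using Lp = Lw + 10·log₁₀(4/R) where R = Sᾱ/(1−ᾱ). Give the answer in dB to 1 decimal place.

A = 248.543 sabins; S = 1503.1 m².
ᾱ = 248.543/1503.1 = 0.1654; R = Sᾱ/(1−ᾱ) = 248.543/(1−0.1654) = 297.799 m².
Lp = 97.8 + 10·log₁₀(4/297.799) = 97.8 + (-18.72) = 79.1 dB.

79.1 dB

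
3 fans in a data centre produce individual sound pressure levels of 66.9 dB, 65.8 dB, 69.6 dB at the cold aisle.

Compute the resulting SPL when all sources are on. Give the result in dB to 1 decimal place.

Sum in the linear (power) domain: Σ 10^(Lᵢ/10) = 10^(66.9/10) + 10^(65.8/10) + 10^(69.6/10) = 1.782e+07.
Back to dB: 10·log₁₀ Σ = 72.5 dB.

72.5 dB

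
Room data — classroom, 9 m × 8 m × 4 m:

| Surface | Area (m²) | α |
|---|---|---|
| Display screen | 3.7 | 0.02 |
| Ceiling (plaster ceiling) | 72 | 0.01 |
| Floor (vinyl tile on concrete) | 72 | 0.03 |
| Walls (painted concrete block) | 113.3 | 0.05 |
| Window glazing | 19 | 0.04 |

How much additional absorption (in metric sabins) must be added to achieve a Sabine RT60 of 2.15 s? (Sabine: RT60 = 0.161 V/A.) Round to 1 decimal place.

A₁ = Σ Sᵢαᵢ = 3.7·0.02 + 72·0.01 + 72·0.03 + 113.3·0.05 + 19·0.04 = 9.379 sabins.
V = 288 m³. Required absorption A₂ = 0.161 × 288 / 2.15 = 21.567 sabins.
ΔA = A₂ − A₁ = 21.567 − 9.379 = 12.2 sabins.

12.2 sabins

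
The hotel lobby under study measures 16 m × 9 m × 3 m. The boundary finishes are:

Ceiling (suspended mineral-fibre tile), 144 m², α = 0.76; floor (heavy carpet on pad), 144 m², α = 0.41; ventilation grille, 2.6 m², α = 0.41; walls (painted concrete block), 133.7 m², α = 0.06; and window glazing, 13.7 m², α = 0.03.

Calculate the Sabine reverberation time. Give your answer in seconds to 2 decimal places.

Total absorption A = 144*0.76 + 144*0.41 + 2.6*0.41 + 133.7*0.06 + 13.7*0.03
  = 109.440 + 59.040 + 1.066 + 8.022 + 0.411 = 177.979 m² sabins.
Room volume: 432 m³.
Sabine: RT60 = 0.161 × 432 / 177.979 = 0.39 s.

0.39 s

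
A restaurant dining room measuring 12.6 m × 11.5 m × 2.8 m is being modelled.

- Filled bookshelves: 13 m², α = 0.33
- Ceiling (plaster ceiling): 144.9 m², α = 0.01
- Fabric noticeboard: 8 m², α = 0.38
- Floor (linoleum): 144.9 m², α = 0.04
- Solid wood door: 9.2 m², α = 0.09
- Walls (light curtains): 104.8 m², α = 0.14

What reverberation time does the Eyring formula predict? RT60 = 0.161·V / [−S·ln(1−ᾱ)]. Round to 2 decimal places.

2.09 sec

Total surface area S = 13 + 144.9 + 8 + 144.9 + 9.2 + 104.8 = 424.8 m².
Absorption A = 13×0.33 + 144.9×0.01 + 8×0.38 + 144.9×0.04 + 9.2×0.09 + 104.8×0.14 = 30.075 sabins.
Mean coefficient ᾱ = A/S = 0.0708.
Eyring denominator: −S ln(1−ᾱ) = 31.194.
V = 12.6 × 11.5 × 2.8 = 405.72 m³.
RT60 = 0.161 × 405.72 / 31.194 = 2.09 s.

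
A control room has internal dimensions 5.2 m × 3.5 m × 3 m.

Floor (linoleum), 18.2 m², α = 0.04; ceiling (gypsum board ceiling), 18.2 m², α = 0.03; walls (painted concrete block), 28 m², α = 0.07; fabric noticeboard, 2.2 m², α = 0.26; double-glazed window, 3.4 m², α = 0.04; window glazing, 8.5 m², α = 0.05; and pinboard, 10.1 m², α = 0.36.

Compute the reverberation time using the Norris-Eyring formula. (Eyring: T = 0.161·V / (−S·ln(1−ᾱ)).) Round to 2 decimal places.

1.05 sec

S = Σ Sᵢ = 88.6 m².
Σ(Sᵢαᵢ) = 18.2×0.04 + 18.2×0.03 + 28×0.07 + 2.2×0.26 + 3.4×0.04 + 8.5×0.05 + 10.1×0.36 = 8.003.
ᾱ = 8.003 / 88.6 = 0.0903.
−S·ln(1−ᾱ) = −88.6 × ln(1 − 0.0903) = 8.385.
V = 5.2 × 3.5 × 3 = 54.6 m³.
RT60 = 0.161 × 54.6 / 8.385 = 1.05 s.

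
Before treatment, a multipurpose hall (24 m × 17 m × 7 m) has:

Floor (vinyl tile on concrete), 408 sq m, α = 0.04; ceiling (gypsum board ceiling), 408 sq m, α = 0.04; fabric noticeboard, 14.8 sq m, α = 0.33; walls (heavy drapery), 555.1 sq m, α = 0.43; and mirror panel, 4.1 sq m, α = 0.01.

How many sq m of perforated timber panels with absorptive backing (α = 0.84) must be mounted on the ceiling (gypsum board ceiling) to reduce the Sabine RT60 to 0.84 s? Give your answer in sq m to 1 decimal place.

A₁ = Σ Sᵢαᵢ = 408*0.04 + 408*0.04 + 14.8*0.33 + 555.1*0.43 + 4.1*0.01 = 276.258 sabins.
Required A₂ = 0.161·2856/0.84 = 547.400 sabins.
ΔA needed = 547.400 − 276.258 = 271.142 sabins.
Net gain per sq m: Δα = 0.84 − 0.04 = 0.80.
Area = ΔA/Δα = 271.142/0.80 = 338.9 sq m.

338.9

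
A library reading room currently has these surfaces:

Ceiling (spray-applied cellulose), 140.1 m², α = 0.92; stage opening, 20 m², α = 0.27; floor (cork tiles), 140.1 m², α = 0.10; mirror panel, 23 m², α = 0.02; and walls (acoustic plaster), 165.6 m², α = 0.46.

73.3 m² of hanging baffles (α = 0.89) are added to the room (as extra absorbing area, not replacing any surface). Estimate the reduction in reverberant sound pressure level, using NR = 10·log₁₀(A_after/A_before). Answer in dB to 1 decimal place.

A_before = Σ Sᵢαᵢ = 140.1*0.92 + 20*0.27 + 140.1*0.10 + 23*0.02 + 165.6*0.46 = 224.938 sabins.
Treatment contributes 73.3·0.89 = 65.237 sabins.
New total A_after = 290.175 sabins.
NR = 10·log₁₀(290.175/224.938) = 1.1 dB.

1.1 dB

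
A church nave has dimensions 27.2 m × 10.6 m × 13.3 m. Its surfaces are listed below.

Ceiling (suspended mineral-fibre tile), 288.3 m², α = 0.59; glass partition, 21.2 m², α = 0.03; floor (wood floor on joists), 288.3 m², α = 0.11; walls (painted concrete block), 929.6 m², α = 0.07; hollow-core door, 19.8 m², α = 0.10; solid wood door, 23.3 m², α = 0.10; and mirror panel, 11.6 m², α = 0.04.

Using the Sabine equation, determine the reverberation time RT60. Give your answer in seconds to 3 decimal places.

Equivalent absorption area: A = 288.3·0.59 + 21.2·0.03 + 288.3·0.11 + 929.6·0.07 + 19.8·0.10 + 23.3·0.10 + 11.6·0.04 = 272.292 m².
V = 27.2·10.6·13.3 = 3834.656 m³.
T = 0.161 V/A = 0.161·3834.656/272.292 = 2.267 s.

2.267 seconds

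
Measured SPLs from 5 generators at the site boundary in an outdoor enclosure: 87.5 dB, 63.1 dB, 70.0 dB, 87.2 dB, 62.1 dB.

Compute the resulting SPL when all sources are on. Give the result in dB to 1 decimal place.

Sum in the linear (power) domain: Σ 10^(Lᵢ/10) = 10^(87.5/10) + 10^(63.1/10) + 10^(70.0/10) + 10^(87.2/10) + 10^(62.1/10) = 1.101e+09.
Combined level = 10 log₁₀(1.101e+09) = 90.4 dB.

90.4 dB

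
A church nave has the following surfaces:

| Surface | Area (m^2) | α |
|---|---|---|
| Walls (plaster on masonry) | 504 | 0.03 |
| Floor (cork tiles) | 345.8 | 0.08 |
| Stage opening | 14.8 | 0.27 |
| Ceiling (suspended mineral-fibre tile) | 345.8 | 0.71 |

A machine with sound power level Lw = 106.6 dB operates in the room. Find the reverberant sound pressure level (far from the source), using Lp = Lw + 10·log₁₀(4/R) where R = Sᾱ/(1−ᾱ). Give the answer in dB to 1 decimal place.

86.8 dB

Σ(Sᵢαᵢ) = 504·0.03 + 345.8·0.08 + 14.8·0.27 + 345.8·0.71 = 292.298; total area S = 1210.4 m^2.
ᾱ = 292.298/1210.4 = 0.2415; R = Sᾱ/(1−ᾱ) = 292.298/(1−0.2415) = 385.363 m^2.
Lp = Lw + 10 log₁₀(4/R) = 106.6 -19.84 = 86.8 dB.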